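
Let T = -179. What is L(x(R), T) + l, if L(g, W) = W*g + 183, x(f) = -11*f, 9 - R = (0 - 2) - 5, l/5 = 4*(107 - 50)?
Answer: 32827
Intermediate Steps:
l = 1140 (l = 5*(4*(107 - 50)) = 5*(4*57) = 5*228 = 1140)
R = 16 (R = 9 - ((0 - 2) - 5) = 9 - (-2 - 5) = 9 - 1*(-7) = 9 + 7 = 16)
L(g, W) = 183 + W*g
L(x(R), T) + l = (183 - (-1969)*16) + 1140 = (183 - 179*(-176)) + 1140 = (183 + 31504) + 1140 = 31687 + 1140 = 32827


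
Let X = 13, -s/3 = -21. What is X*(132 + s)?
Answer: 2535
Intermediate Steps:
s = 63 (s = -3*(-21) = 63)
X*(132 + s) = 13*(132 + 63) = 13*195 = 2535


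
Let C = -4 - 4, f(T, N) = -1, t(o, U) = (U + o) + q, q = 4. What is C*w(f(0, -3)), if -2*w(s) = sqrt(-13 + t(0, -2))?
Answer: 4*I*sqrt(11) ≈ 13.266*I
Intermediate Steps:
t(o, U) = 4 + U + o (t(o, U) = (U + o) + 4 = 4 + U + o)
w(s) = -I*sqrt(11)/2 (w(s) = -sqrt(-13 + (4 - 2 + 0))/2 = -sqrt(-13 + 2)/2 = -I*sqrt(11)/2)
C = -8
C*w(f(0, -3)) = -(-4)*I*sqrt(11) = 4*I*sqrt(11)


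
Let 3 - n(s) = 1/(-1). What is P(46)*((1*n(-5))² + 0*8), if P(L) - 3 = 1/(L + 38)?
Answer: 1012/21 ≈ 48.190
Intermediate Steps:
n(s) = 4 (n(s) = 3 - 1/(-1) = 3 - 1*(-1) = 3 + 1 = 4)
P(L) = 3 + 1/(38 + L) (P(L) = 3 + 1/(L + 38) = 3 + 1/(38 + L))
P(46)*((1*n(-5))² + 0*8) = ((115 + 3*46)/(38 + 46))*((1*4)² + 0*8) = ((115 + 138)/84)*(4² + 0) = ((1/84)*253)*(16 + 0) = (253/84)*16 = 1012/21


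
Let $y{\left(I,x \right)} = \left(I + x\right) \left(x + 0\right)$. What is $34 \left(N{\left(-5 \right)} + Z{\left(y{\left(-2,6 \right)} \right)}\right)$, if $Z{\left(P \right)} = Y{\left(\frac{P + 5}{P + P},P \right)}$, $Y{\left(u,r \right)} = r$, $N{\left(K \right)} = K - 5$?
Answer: $476$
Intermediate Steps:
$N{\left(K \right)} = -5 + K$
$y{\left(I,x \right)} = x \left(I + x\right)$ ($y{\left(I,x \right)} = \left(I + x\right) x = x \left(I + x\right)$)
$Z{\left(P \right)} = P$
$34 \left(N{\left(-5 \right)} + Z{\left(y{\left(-2,6 \right)} \right)}\right) = 34 \left(\left(-5 - 5\right) + 6 \left(-2 + 6\right)\right) = 34 \left(-10 + 6 \cdot 4\right) = 34 \left(-10 + 24\right) = 34 \cdot 14 = 476$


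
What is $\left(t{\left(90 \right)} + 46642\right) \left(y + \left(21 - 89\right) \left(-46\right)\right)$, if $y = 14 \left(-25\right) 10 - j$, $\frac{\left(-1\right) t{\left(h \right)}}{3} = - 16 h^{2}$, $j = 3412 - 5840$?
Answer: $895268752$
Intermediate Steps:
$j = -2428$
$t{\left(h \right)} = 48 h^{2}$ ($t{\left(h \right)} = - 3 \left(- 16 h^{2}\right) = 48 h^{2}$)
$y = -1072$ ($y = 14 \left(-25\right) 10 - -2428 = \left(-350\right) 10 + 2428 = -3500 + 2428 = -1072$)
$\left(t{\left(90 \right)} + 46642\right) \left(y + \left(21 - 89\right) \left(-46\right)\right) = \left(48 \cdot 90^{2} + 46642\right) \left(-1072 + \left(21 - 89\right) \left(-46\right)\right) = \left(48 \cdot 8100 + 46642\right) \left(-1072 - -3128\right) = \left(388800 + 46642\right) \left(-1072 + 3128\right) = 435442 \cdot 2056 = 895268752$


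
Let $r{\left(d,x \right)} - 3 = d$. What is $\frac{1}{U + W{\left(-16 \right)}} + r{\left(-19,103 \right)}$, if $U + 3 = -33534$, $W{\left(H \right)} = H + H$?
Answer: $- \frac{537105}{33569} \approx -16.0$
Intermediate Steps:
$W{\left(H \right)} = 2 H$
$r{\left(d,x \right)} = 3 + d$
$U = -33537$ ($U = -3 - 33534 = -33537$)
$\frac{1}{U + W{\left(-16 \right)}} + r{\left(-19,103 \right)} = \frac{1}{-33537 + 2 \left(-16\right)} + \left(3 - 19\right) = \frac{1}{-33537 - 32} - 16 = \frac{1}{-33569} - 16 = - \frac{1}{33569} - 16 = - \frac{537105}{33569}$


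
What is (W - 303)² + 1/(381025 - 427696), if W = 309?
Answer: 1680155/46671 ≈ 36.000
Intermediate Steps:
(W - 303)² + 1/(381025 - 427696) = (309 - 303)² + 1/(381025 - 427696) = 6² + 1/(-46671) = 36 - 1/46671 = 1680155/46671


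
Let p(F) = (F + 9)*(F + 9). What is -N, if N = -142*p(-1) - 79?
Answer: 9167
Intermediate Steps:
p(F) = (9 + F)² (p(F) = (9 + F)*(9 + F) = (9 + F)²)
N = -9167 (N = -142*(9 - 1)² - 79 = -142*8² - 79 = -142*64 - 79 = -9088 - 79 = -9167)
-N = -1*(-9167) = 9167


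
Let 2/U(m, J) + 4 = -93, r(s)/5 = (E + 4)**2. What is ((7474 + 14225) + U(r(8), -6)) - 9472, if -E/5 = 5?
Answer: 1186017/97 ≈ 12227.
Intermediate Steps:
E = -25 (E = -5*5 = -25)
r(s) = 2205 (r(s) = 5*(-25 + 4)**2 = 5*(-21)**2 = 5*441 = 2205)
U(m, J) = -2/97 (U(m, J) = 2/(-4 - 93) = 2/(-97) = 2*(-1/97) = -2/97)
((7474 + 14225) + U(r(8), -6)) - 9472 = ((7474 + 14225) - 2/97) - 9472 = (21699 - 2/97) - 9472 = 2104801/97 - 9472 = 1186017/97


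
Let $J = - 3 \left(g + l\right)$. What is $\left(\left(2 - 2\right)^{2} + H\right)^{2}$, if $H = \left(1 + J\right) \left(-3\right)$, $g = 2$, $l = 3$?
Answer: $1764$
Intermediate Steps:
$J = -15$ ($J = - 3 \left(2 + 3\right) = \left(-3\right) 5 = -15$)
$H = 42$ ($H = \left(1 - 15\right) \left(-3\right) = \left(-14\right) \left(-3\right) = 42$)
$\left(\left(2 - 2\right)^{2} + H\right)^{2} = \left(\left(2 - 2\right)^{2} + 42\right)^{2} = \left(0^{2} + 42\right)^{2} = \left(0 + 42\right)^{2} = 42^{2} = 1764$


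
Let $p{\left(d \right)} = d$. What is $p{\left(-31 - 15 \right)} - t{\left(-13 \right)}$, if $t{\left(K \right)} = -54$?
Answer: $8$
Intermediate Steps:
$p{\left(-31 - 15 \right)} - t{\left(-13 \right)} = \left(-31 - 15\right) - -54 = -46 + 54 = 8$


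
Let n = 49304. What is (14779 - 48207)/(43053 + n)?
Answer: -33428/92357 ≈ -0.36194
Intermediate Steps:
(14779 - 48207)/(43053 + n) = (14779 - 48207)/(43053 + 49304) = -33428/92357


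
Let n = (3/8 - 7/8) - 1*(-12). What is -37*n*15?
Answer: -12765/2 ≈ -6382.5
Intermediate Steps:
n = 23/2 (n = (3*(1/8) - 7*1/8) + 12 = (3/8 - 7/8) + 12 = -1/2 + 12 = 23/2 ≈ 11.500)
-37*n*15 = -37*23/2*15 = -851/2*15 = -12765/2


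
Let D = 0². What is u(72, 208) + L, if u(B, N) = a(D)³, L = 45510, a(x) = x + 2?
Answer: 45518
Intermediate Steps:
D = 0
a(x) = 2 + x
u(B, N) = 8 (u(B, N) = (2 + 0)³ = 2³ = 8)
u(72, 208) + L = 8 + 45510 = 45518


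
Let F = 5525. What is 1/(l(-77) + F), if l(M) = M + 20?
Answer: 1/5468 ≈ 0.00018288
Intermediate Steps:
l(M) = 20 + M
1/(l(-77) + F) = 1/((20 - 77) + 5525) = 1/(-57 + 5525) = 1/5468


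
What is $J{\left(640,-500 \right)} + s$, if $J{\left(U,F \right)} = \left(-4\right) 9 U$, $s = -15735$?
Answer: $-38775$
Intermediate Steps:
$J{\left(U,F \right)} = - 36 U$
$J{\left(640,-500 \right)} + s = \left(-36\right) 640 - 15735 = -23040 - 15735 = -38775$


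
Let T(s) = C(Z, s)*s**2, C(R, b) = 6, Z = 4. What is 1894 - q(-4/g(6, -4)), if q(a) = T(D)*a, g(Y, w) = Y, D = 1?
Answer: 1898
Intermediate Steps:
T(s) = 6*s**2
q(a) = 6*a (q(a) = (6*1**2)*a = (6*1)*a = 6*a)
1894 - q(-4/g(6, -4)) = 1894 - 6*(-4/6) = 1894 - 6*(-4*1/6) = 1894 - 6*(-2)/3 = 1894 - 1*(-4) = 1894 + 4 = 1898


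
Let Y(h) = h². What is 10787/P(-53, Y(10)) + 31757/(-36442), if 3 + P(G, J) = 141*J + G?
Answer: -26447727/255895724 ≈ -0.10335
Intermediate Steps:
P(G, J) = -3 + G + 141*J (P(G, J) = -3 + (141*J + G) = -3 + (G + 141*J) = -3 + G + 141*J)
10787/P(-53, Y(10)) + 31757/(-36442) = 10787/(-3 - 53 + 141*10²) + 31757/(-36442) = 10787/(-3 - 53 + 141*100) + 31757*(-1/36442) = 10787/(-3 - 53 + 14100) - 31757/36442 = 10787/14044 - 31757/36442 = -26447727/255895724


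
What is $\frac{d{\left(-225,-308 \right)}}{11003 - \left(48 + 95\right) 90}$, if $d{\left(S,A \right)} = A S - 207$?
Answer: $- \frac{69093}{1867} \approx -37.008$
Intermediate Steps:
$d{\left(S,A \right)} = -207 + A S$
$\frac{d{\left(-225,-308 \right)}}{11003 - \left(48 + 95\right) 90} = \frac{-207 - -69300}{11003 - \left(48 + 95\right) 90} = \frac{-207 + 69300}{11003 - 143 \cdot 90} = \frac{69093}{11003 - 12870} = \frac{69093}{-1867} = 69093 \left(- \frac{1}{1867}\right) = - \frac{69093}{1867}$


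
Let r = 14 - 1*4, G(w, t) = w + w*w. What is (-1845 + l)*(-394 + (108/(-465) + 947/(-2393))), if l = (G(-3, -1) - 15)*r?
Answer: 56646522441/74183 ≈ 7.6361e+5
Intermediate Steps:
G(w, t) = w + w²
r = 10 (r = 14 - 4 = 10)
l = -90 (l = (-3*(1 - 3) - 15)*10 = (-3*(-2) - 15)*10 = (6 - 15)*10 = -9*10 = -90)
(-1845 + l)*(-394 + (108/(-465) + 947/(-2393))) = (-1845 - 90)*(-394 + (108/(-465) + 947/(-2393))) = -1935*(-394 + (108*(-1/465) + 947*(-1/2393))) = -1935*(-394 + (-36/155 - 947/2393)) = -1935*(-394 - 232933/370915) = -1935*(-146373443/370915) = 56646522441/74183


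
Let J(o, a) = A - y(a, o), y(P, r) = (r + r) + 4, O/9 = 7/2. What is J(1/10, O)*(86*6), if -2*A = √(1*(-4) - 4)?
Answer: -10836/5 - 516*I*√2 ≈ -2167.2 - 729.73*I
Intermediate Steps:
O = 63/2 (O = 9*(7/2) = 63/2 ≈ 31.500)
A = -I*√2 (A = -√(1*(-4) - 4)/2 = -√(-4 - 4)/2 = -I*√2 ≈ -1.4142*I)
y(P, r) = 4 + 2*r (y(P, r) = 2*r + 4 = 4 + 2*r)
J(o, a) = -4 - 2*o - I*√2 (J(o, a) = -I*√2 - (4 + 2*o) = -I*√2 + (-4 - 2*o) = -4 - 2*o - I*√2)
J(1/10, O)*(86*6) = (-4 - 2/10 - I*√2)*(86*6) = (-4 - 2*⅒ - I*√2)*516 = (-4 - ⅕ - I*√2)*516 = (-21/5 - I*√2)*516 = -10836/5 - 516*I*√2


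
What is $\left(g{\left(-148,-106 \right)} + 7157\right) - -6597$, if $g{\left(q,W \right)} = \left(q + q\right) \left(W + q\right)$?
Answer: $88938$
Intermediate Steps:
$g{\left(q,W \right)} = 2 q \left(W + q\right)$
$\left(g{\left(-148,-106 \right)} + 7157\right) - -6597 = \left(2 \left(-148\right) \left(-106 - 148\right) + 7157\right) - -6597 = \left(2 \left(-148\right) \left(-254\right) + 7157\right) + 6597 = \left(75184 + 7157\right) + 6597 = 82341 + 6597 = 88938$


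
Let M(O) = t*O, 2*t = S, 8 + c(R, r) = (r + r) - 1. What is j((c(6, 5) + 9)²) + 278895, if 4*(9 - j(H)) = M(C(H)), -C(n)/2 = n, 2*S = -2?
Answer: 278879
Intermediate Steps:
S = -1 (S = (½)*(-2) = -1)
C(n) = -2*n
c(R, r) = -9 + 2*r (c(R, r) = -8 + ((r + r) - 1) = -8 + (2*r - 1) = -8 + (-1 + 2*r) = -9 + 2*r)
t = -½ (t = (½)*(-1) = -½ ≈ -0.50000)
M(O) = -O/2
j(H) = 9 - H/4 (j(H) = 9 - (-1)*(-2*H)/8 = 9 - H/4)
j((c(6, 5) + 9)²) + 278895 = (9 - ((-9 + 2*5) + 9)²/4) + 278895 = (9 - ((-9 + 10) + 9)²/4) + 278895 = (9 - (1 + 9)²/4) + 278895 = (9 - ¼*10²) + 278895 = (9 - ¼*100) + 278895 = (9 - 25) + 278895 = -16 + 278895 = 278879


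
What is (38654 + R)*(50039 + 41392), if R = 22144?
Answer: 5558821938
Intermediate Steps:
(38654 + R)*(50039 + 41392) = (38654 + 22144)*(50039 + 41392) = 60798*91431 = 5558821938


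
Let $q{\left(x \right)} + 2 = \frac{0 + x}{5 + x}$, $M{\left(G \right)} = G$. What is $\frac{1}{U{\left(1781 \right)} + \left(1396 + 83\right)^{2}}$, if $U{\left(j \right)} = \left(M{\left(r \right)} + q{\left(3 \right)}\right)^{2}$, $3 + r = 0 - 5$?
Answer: $\frac{64}{140002153} \approx 4.5714 \cdot 10^{-7}$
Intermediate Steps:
$r = -8$ ($r = -3 + \left(0 - 5\right) = -3 - 5 = -8$)
$q{\left(x \right)} = -2 + \frac{x}{5 + x}$ ($q{\left(x \right)} = -2 + \frac{0 + x}{5 + x} = -2 + \frac{x}{5 + x}$)
$U{\left(j \right)} = \frac{5929}{64}$ ($U{\left(j \right)} = \left(-8 + \frac{-10 - 3}{5 + 3}\right)^{2} = \left(-8 + \frac{-10 - 3}{8}\right)^{2} = \left(-8 + \frac{1}{8} \left(-13\right)\right)^{2} = \left(-8 - \frac{13}{8}\right)^{2} = \left(- \frac{77}{8}\right)^{2} = \frac{5929}{64}$)
$\frac{1}{U{\left(1781 \right)} + \left(1396 + 83\right)^{2}} = \frac{1}{\frac{5929}{64} + \left(1396 + 83\right)^{2}} = \frac{1}{\frac{5929}{64} + 1479^{2}} = \frac{1}{\frac{5929}{64} + 2187441} = \frac{1}{\frac{140002153}{64}} = \frac{64}{140002153}$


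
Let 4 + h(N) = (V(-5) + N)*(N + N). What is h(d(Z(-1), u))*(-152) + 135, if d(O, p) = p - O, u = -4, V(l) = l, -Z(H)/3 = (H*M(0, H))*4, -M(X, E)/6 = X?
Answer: -10201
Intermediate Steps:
M(X, E) = -6*X
Z(H) = 0 (Z(H) = -3*H*(-6*0)*4 = -3*H*0*4 = -0*4 = -3*0 = 0)
h(N) = -4 + 2*N*(-5 + N) (h(N) = -4 + (-5 + N)*(N + N) = -4 + (-5 + N)*(2*N) = -4 + 2*N*(-5 + N))
h(d(Z(-1), u))*(-152) + 135 = (-4 - 10*(-4 - 1*0) + 2*(-4 - 1*0)²)*(-152) + 135 = (-4 - 10*(-4 + 0) + 2*(-4 + 0)²)*(-152) + 135 = (-4 - 10*(-4) + 2*(-4)²)*(-152) + 135 = (-4 + 40 + 2*16)*(-152) + 135 = (-4 + 40 + 32)*(-152) + 135 = 68*(-152) + 135 = -10336 + 135 = -10201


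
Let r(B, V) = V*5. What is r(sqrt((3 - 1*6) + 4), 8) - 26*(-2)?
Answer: 92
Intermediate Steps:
r(B, V) = 5*V
r(sqrt((3 - 1*6) + 4), 8) - 26*(-2) = 5*8 - 26*(-2) = 40 + 52 = 92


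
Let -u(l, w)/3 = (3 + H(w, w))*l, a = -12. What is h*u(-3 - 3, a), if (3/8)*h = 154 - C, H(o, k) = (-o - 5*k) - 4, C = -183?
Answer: 1148496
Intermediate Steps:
H(o, k) = -4 - o - 5*k
u(l, w) = -3*l*(-1 - 6*w) (u(l, w) = -3*(3 + (-4 - w - 5*w))*l = -3*(3 + (-4 - 6*w))*l = -3*(-1 - 6*w)*l = -3*l*(-1 - 6*w))
h = 2696/3 (h = 8*(154 - 1*(-183))/3 = 8*(154 + 183)/3 = (8/3)*337 = 2696/3 ≈ 898.67)
h*u(-3 - 3, a) = 2696*(3*(-3 - 3)*(1 + 6*(-12)))/3 = 2696*(3*(-6)*(1 - 72))/3 = 2696*(3*(-6)*(-71))/3 = (2696/3)*1278 = 1148496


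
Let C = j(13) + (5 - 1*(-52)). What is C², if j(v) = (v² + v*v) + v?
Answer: 166464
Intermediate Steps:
j(v) = v + 2*v² (j(v) = (v² + v²) + v = 2*v² + v = v + 2*v²)
C = 408 (C = 13*(1 + 2*13) + (5 - 1*(-52)) = 13*(1 + 26) + (5 + 52) = 13*27 + 57 = 351 + 57 = 408)
C² = 408² = 166464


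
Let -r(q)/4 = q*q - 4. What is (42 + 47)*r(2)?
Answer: 0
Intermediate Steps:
r(q) = 16 - 4*q² (r(q) = -4*(q*q - 4) = -4*(q² - 4) = -4*(-4 + q²) = 16 - 4*q²)
(42 + 47)*r(2) = (42 + 47)*(16 - 4*2²) = 89*(16 - 4*4) = 89*(16 - 16) = 89*0 = 0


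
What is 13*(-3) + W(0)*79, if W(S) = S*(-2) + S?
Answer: -39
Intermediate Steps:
W(S) = -S (W(S) = -2*S + S = -S)
13*(-3) + W(0)*79 = 13*(-3) - 1*0*79 = -39 + 0*79 = -39 + 0 = -39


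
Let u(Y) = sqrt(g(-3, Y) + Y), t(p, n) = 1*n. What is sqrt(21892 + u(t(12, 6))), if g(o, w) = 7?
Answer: sqrt(21892 + sqrt(13)) ≈ 147.97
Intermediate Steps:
t(p, n) = n
u(Y) = sqrt(7 + Y)
sqrt(21892 + u(t(12, 6))) = sqrt(21892 + sqrt(7 + 6)) = sqrt(21892 + sqrt(13))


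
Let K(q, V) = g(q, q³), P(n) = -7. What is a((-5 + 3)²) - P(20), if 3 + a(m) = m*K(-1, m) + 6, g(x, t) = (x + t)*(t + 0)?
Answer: 18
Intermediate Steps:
g(x, t) = t*(t + x) (g(x, t) = (t + x)*t = t*(t + x))
K(q, V) = q³*(q + q³) (K(q, V) = q³*(q³ + q) = q³*(q + q³))
a(m) = 3 + 2*m (a(m) = -3 + (m*((-1)⁴ + (-1)⁶) + 6) = -3 + (m*(1 + 1) + 6) = -3 + (m*2 + 6) = -3 + (2*m + 6) = -3 + (6 + 2*m) = 3 + 2*m)
a((-5 + 3)²) - P(20) = (3 + 2*(-5 + 3)²) - 1*(-7) = (3 + 2*(-2)²) + 7 = (3 + 2*4) + 7 = (3 + 8) + 7 = 11 + 7 = 18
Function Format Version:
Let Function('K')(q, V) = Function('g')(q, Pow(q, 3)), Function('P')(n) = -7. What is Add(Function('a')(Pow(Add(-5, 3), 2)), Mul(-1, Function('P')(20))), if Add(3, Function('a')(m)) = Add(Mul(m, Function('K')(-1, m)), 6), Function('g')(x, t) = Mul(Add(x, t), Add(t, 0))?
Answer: 18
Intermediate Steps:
Function('g')(x, t) = Mul(t, Add(t, x)) (Function('g')(x, t) = Mul(Add(t, x), t) = Mul(t, Add(t, x)))
Function('K')(q, V) = Mul(Pow(q, 3), Add(q, Pow(q, 3))) (Function('K')(q, V) = Mul(Pow(q, 3), Add(Pow(q, 3), q)) = Mul(Pow(q, 3), Add(q, Pow(q, 3))))
Function('a')(m) = Add(3, Mul(2, m)) (Function('a')(m) = Add(-3, Add(Mul(m, Add(Pow(-1, 4), Pow(-1, 6))), 6)) = Add(-3, Add(Mul(m, Add(1, 1)), 6)) = Add(-3, Add(Mul(m, 2), 6)) = Add(-3, Add(Mul(2, m), 6)) = Add(-3, Add(6, Mul(2, m))) = Add(3, Mul(2, m)))
Add(Function('a')(Pow(Add(-5, 3), 2)), Mul(-1, Function('P')(20))) = Add(Add(3, Mul(2, Pow(Add(-5, 3), 2))), Mul(-1, -7)) = Add(Add(3, Mul(2, Pow(-2, 2))), 7) = Add(Add(3, Mul(2, 4)), 7) = Add(Add(3, 8), 7) = Add(11, 7) = 18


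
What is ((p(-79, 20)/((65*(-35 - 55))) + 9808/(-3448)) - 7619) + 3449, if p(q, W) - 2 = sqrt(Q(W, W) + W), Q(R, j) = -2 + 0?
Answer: -5260601231/1260675 - sqrt(2)/1950 ≈ -4172.8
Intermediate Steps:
Q(R, j) = -2
p(q, W) = 2 + sqrt(-2 + W)
((p(-79, 20)/((65*(-35 - 55))) + 9808/(-3448)) - 7619) + 3449 = (((2 + sqrt(-2 + 20))/((65*(-35 - 55))) + 9808/(-3448)) - 7619) + 3449 = (((2 + sqrt(18))/((65*(-90))) + 9808*(-1/3448)) - 7619) + 3449 = (((2 + 3*sqrt(2))/(-5850) - 1226/431) - 7619) + 3449 = (((2 + 3*sqrt(2))*(-1/5850) - 1226/431) - 7619) + 3449 = (((-1/2925 - sqrt(2)/1950) - 1226/431) - 7619) + 3449 = ((-3586481/1260675 - sqrt(2)/1950) - 7619) + 3449 = (-9608669306/1260675 - sqrt(2)/1950) + 3449 = -5260601231/1260675 - sqrt(2)/1950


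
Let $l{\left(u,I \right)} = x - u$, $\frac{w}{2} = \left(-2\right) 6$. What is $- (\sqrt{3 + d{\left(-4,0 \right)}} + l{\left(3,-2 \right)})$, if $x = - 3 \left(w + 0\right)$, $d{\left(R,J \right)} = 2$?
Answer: $-69 - \sqrt{5} \approx -71.236$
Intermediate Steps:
$w = -24$ ($w = 2 \left(\left(-2\right) 6\right) = 2 \left(-12\right) = -24$)
$x = 72$ ($x = - 3 \left(-24 + 0\right) = \left(-3\right) \left(-24\right) = 72$)
$l{\left(u,I \right)} = 72 - u$
$- (\sqrt{3 + d{\left(-4,0 \right)}} + l{\left(3,-2 \right)}) = - (\sqrt{3 + 2} + \left(72 - 3\right)) = - (\sqrt{5} + \left(72 - 3\right)) = - (\sqrt{5} + 69) = - (69 + \sqrt{5}) = -69 - \sqrt{5}$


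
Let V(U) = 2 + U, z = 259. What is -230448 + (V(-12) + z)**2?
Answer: -168447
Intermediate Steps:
-230448 + (V(-12) + z)**2 = -230448 + ((2 - 12) + 259)**2 = -230448 + (-10 + 259)**2 = -230448 + 249**2 = -230448 + 62001 = -168447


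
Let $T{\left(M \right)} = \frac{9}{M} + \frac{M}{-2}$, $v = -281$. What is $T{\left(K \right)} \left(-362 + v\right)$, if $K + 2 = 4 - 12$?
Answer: $- \frac{26363}{10} \approx -2636.3$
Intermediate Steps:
$K = -10$ ($K = -2 + \left(4 - 12\right) = -2 - 8 = -10$)
$T{\left(M \right)} = \frac{9}{M} - \frac{M}{2}$ ($T{\left(M \right)} = \frac{9}{M} + M \left(- \frac{1}{2}\right) = \frac{9}{M} - \frac{M}{2}$)
$T{\left(K \right)} \left(-362 + v\right) = \left(\frac{9}{-10} - -5\right) \left(-362 - 281\right) = \left(9 \left(- \frac{1}{10}\right) + 5\right) \left(-643\right) = \left(- \frac{9}{10} + 5\right) \left(-643\right) = \frac{41}{10} \left(-643\right) = - \frac{26363}{10}$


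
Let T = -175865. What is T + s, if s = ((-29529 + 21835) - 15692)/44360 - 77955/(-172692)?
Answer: -28067396047919/159596190 ≈ -1.7587e+5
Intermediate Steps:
s = -12093569/159596190 (s = (-7694 - 15692)*(1/44360) - 77955*(-1/172692) = -23386*1/44360 + 25985/57564 = -11693/22180 + 25985/57564 = -12093569/159596190 ≈ -0.075776)
T + s = -175865 - 12093569/159596190 = -28067396047919/159596190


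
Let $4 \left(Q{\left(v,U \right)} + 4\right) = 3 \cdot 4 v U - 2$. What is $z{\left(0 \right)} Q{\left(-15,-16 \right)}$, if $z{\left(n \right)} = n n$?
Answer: $0$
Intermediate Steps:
$Q{\left(v,U \right)} = - \frac{9}{2} + 3 U v$ ($Q{\left(v,U \right)} = -4 + \frac{3 \cdot 4 v U - 2}{4} = -4 + \frac{12 v U - 2}{4} = -4 + \frac{12 U v - 2}{4} = -4 + \frac{-2 + 12 U v}{4} = -4 + \left(- \frac{1}{2} + 3 U v\right) = - \frac{9}{2} + 3 U v$)
$z{\left(n \right)} = n^{2}$
$z{\left(0 \right)} Q{\left(-15,-16 \right)} = 0^{2} \left(- \frac{9}{2} + 3 \left(-16\right) \left(-15\right)\right) = 0 \left(- \frac{9}{2} + 720\right) = 0 \cdot \frac{1431}{2} = 0$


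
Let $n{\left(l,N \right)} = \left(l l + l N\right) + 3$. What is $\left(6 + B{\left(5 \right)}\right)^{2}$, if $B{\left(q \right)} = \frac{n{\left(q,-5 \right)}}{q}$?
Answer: $\frac{1089}{25} \approx 43.56$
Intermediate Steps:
$n{\left(l,N \right)} = 3 + l^{2} + N l$ ($n{\left(l,N \right)} = \left(l^{2} + N l\right) + 3 = 3 + l^{2} + N l$)
$B{\left(q \right)} = \frac{3 + q^{2} - 5 q}{q}$
$\left(6 + B{\left(5 \right)}\right)^{2} = \left(6 + \left(-5 + 5 + \frac{3}{5}\right)\right)^{2} = \left(6 + \frac{3}{5}\right)^{2} = \left(\frac{33}{5}\right)^{2} = \frac{1089}{25}$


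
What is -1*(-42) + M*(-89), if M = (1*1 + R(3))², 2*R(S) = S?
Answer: -2057/4 ≈ -514.25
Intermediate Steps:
R(S) = S/2
M = 25/4 (M = (1*1 + (½)*3)² = (1 + 3/2)² = (5/2)² = 25/4 ≈ 6.2500)
-1*(-42) + M*(-89) = -1*(-42) + (25/4)*(-89) = 42 - 2225/4 = -2057/4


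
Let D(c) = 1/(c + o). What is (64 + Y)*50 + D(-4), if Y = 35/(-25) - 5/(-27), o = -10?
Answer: 1186613/378 ≈ 3139.2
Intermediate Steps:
Y = -164/135 (Y = 35*(-1/25) - 5*(-1/27) = -7/5 + 5/27 = -164/135 ≈ -1.2148)
D(c) = 1/(-10 + c) (D(c) = 1/(c - 10) = 1/(-10 + c))
(64 + Y)*50 + D(-4) = (64 - 164/135)*50 + 1/(-10 - 4) = (8476/135)*50 + 1/(-14) = 84760/27 - 1/14 = 1186613/378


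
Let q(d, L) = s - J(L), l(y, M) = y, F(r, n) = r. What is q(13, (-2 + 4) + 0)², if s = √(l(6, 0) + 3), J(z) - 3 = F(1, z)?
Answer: 1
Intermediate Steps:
J(z) = 4 (J(z) = 3 + 1 = 4)
s = 3 (s = √(6 + 3) = √9 = 3)
q(d, L) = -1 (q(d, L) = 3 - 1*4 = 3 - 4 = -1)
q(13, (-2 + 4) + 0)² = (-1)² = 1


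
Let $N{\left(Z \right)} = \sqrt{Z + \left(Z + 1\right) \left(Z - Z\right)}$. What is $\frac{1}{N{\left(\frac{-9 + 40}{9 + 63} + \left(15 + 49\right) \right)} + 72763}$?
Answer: $\frac{5238936}{381200695529} - \frac{6 \sqrt{9278}}{381200695529} \approx 1.3742 \cdot 10^{-5}$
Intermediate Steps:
$N{\left(Z \right)} = \sqrt{Z}$ ($N{\left(Z \right)} = \sqrt{Z + \left(1 + Z\right) 0} = \sqrt{Z + 0} = \sqrt{Z}$)
$\frac{1}{N{\left(\frac{-9 + 40}{9 + 63} + \left(15 + 49\right) \right)} + 72763} = \frac{1}{\sqrt{\frac{-9 + 40}{9 + 63} + \left(15 + 49\right)} + 72763} = \frac{1}{\sqrt{\frac{31}{72} + 64} + 72763} = \frac{1}{\sqrt{\frac{4639}{72}} + 72763} = \frac{1}{\frac{\sqrt{9278}}{12} + 72763} = \frac{1}{72763 + \frac{\sqrt{9278}}{12}}$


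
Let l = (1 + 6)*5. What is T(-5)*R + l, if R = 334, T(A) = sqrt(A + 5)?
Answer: 35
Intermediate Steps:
T(A) = sqrt(5 + A)
l = 35 (l = 7*5 = 35)
T(-5)*R + l = sqrt(5 - 5)*334 + 35 = sqrt(0)*334 + 35 = 0*334 + 35 = 0 + 35 = 35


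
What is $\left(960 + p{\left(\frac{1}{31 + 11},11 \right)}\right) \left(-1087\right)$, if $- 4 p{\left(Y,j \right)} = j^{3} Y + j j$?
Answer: $- \frac{168340429}{168} \approx -1.002 \cdot 10^{6}$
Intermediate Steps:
$p{\left(Y,j \right)} = - \frac{j^{2}}{4} - \frac{Y j^{3}}{4}$ ($p{\left(Y,j \right)} = - \frac{j^{3} Y + j j}{4} = - \frac{Y j^{3} + j^{2}}{4} = - \frac{j^{2} + Y j^{3}}{4} = - \frac{j^{2}}{4} - \frac{Y j^{3}}{4}$)
$\left(960 + p{\left(\frac{1}{31 + 11},11 \right)}\right) \left(-1087\right) = \left(960 + \frac{11^{2} \left(-1 - \frac{1}{31 + 11} \cdot 11\right)}{4}\right) \left(-1087\right) = \left(960 + \frac{1}{4} \cdot 121 \left(-1 - \frac{1}{42} \cdot 11\right)\right) \left(-1087\right) = \left(960 + \frac{1}{4} \cdot 121 \left(-1 - \frac{11}{42}\right)\right) \left(-1087\right) = \left(960 + \frac{1}{4} \cdot 121 \left(- \frac{53}{42}\right)\right) \left(-1087\right) = \left(960 - \frac{6413}{168}\right) \left(-1087\right) = \frac{154867}{168} \left(-1087\right) = - \frac{168340429}{168}$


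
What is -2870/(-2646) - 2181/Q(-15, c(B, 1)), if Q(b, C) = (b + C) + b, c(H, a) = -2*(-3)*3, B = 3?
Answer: 138223/756 ≈ 182.83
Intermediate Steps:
c(H, a) = 18 (c(H, a) = 6*3 = 18)
Q(b, C) = C + 2*b (Q(b, C) = (C + b) + b = C + 2*b)
-2870/(-2646) - 2181/Q(-15, c(B, 1)) = -2870/(-2646) - 2181/(18 + 2*(-15)) = -2870*(-1/2646) - 2181/(18 - 30) = 205/189 - 2181/(-12) = 205/189 - 2181*(-1/12) = 205/189 + 727/4 = 138223/756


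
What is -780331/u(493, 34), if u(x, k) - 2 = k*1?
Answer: -780331/36 ≈ -21676.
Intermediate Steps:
u(x, k) = 2 + k (u(x, k) = 2 + k*1 = 2 + k)
-780331/u(493, 34) = -780331/(2 + 34) = -780331/36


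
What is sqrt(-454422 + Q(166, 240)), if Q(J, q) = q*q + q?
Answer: I*sqrt(396582) ≈ 629.75*I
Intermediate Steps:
Q(J, q) = q + q**2 (Q(J, q) = q**2 + q = q + q**2)
sqrt(-454422 + Q(166, 240)) = sqrt(-454422 + 240*(1 + 240)) = sqrt(-454422 + 240*241) = sqrt(-454422 + 57840) = sqrt(-396582) = I*sqrt(396582)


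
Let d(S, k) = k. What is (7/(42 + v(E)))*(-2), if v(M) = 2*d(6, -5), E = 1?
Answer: -7/16 ≈ -0.43750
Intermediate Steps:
v(M) = -10 (v(M) = 2*(-5) = -10)
(7/(42 + v(E)))*(-2) = (7/(42 - 10))*(-2) = (7/32)*(-2) = -7/16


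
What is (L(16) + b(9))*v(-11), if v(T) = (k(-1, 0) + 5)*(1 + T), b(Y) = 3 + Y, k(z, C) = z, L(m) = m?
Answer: -1120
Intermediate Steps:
v(T) = 4 + 4*T (v(T) = (-1 + 5)*(1 + T) = 4*(1 + T) = 4 + 4*T)
(L(16) + b(9))*v(-11) = (16 + (3 + 9))*(4 + 4*(-11)) = (16 + 12)*(4 - 44) = 28*(-40) = -1120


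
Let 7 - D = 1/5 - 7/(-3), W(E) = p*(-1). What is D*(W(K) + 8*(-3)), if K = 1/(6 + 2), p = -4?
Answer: -268/3 ≈ -89.333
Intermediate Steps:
K = 1/8 ≈ 0.12500
W(E) = 4 (W(E) = -4*(-1) = 4)
D = 67/15 (D = 7 - (1/5 - 7/(-3)) = 7 - (1*(1/5) - 7*(-1/3)) = 7 - (1/5 + 7/3) = 7 - 1*38/15 = 7 - 38/15 = 67/15 ≈ 4.4667)
D*(W(K) + 8*(-3)) = 67*(4 + 8*(-3))/15 = 67*(4 - 24)/15 = (67/15)*(-20) = -268/3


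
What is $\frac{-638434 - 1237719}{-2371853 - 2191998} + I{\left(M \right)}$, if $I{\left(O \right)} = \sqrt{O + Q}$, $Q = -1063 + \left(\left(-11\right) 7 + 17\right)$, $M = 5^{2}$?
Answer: $\frac{1876153}{4563851} + 3 i \sqrt{122} \approx 0.41109 + 33.136 i$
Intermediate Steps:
$M = 25$
$Q = -1123$ ($Q = -1063 + \left(-77 + 17\right) = -1063 - 60 = -1123$)
$I{\left(O \right)} = \sqrt{-1123 + O}$ ($I{\left(O \right)} = \sqrt{O - 1123} = \sqrt{-1123 + O}$)
$\frac{-638434 - 1237719}{-2371853 - 2191998} + I{\left(M \right)} = \frac{-638434 - 1237719}{-2371853 - 2191998} + \sqrt{-1123 + 25} = - \frac{1876153}{-4563851} + \sqrt{-1098} = \left(-1876153\right) \left(- \frac{1}{4563851}\right) + 3 i \sqrt{122} = \frac{1876153}{4563851} + 3 i \sqrt{122}$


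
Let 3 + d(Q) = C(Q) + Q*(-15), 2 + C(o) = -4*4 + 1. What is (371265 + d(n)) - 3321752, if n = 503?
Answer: -2958052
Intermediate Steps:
C(o) = -17 (C(o) = -2 + (-4*4 + 1) = -2 + (-16 + 1) = -2 - 15 = -17)
d(Q) = -20 - 15*Q (d(Q) = -3 + (-17 + Q*(-15)) = -3 + (-17 - 15*Q) = -20 - 15*Q)
(371265 + d(n)) - 3321752 = (371265 + (-20 - 15*503)) - 3321752 = (371265 + (-20 - 7545)) - 3321752 = (371265 - 7565) - 3321752 = 363700 - 3321752 = -2958052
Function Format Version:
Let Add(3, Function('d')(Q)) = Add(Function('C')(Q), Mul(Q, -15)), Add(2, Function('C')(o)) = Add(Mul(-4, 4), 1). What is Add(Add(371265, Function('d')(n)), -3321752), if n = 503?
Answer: -2958052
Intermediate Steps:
Function('C')(o) = -17 (Function('C')(o) = Add(-2, Add(Mul(-4, 4), 1)) = Add(-2, Add(-16, 1)) = Add(-2, -15) = -17)
Function('d')(Q) = Add(-20, Mul(-15, Q)) (Function('d')(Q) = Add(-3, Add(-17, Mul(Q, -15))) = Add(-3, Add(-17, Mul(-15, Q))) = Add(-20, Mul(-15, Q)))
Add(Add(371265, Function('d')(n)), -3321752) = Add(Add(371265, Add(-20, Mul(-15, 503))), -3321752) = Add(Add(371265, Add(-20, -7545)), -3321752) = Add(Add(371265, -7565), -3321752) = Add(363700, -3321752) = -2958052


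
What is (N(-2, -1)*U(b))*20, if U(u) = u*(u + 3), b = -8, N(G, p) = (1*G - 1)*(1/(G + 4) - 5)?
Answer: 10800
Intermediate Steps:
N(G, p) = (-1 + G)*(-5 + 1/(4 + G)) (N(G, p) = (G - 1)*(1/(4 + G) - 5) = (-1 + G)*(-5 + 1/(4 + G)))
U(u) = u*(3 + u)
(N(-2, -1)*U(b))*20 = (((19 - 14*(-2) - 5*(-2)²)/(4 - 2))*(-8*(3 - 8)))*20 = (((19 + 28 - 5*4)/2)*(-8*(-5)))*20 = (((19 + 28 - 20)/2)*40)*20 = (((½)*27)*40)*20 = ((27/2)*40)*20 = 540*20 = 10800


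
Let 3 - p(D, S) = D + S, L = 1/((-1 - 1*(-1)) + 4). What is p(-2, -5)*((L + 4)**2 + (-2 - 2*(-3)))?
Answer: 1765/8 ≈ 220.63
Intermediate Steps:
L = 1/4 (L = 1/((-1 + 1) + 4) = 1/(0 + 4) = 1/4 ≈ 0.25000)
p(D, S) = 3 - D - S (p(D, S) = 3 - (D + S) = 3 + (-D - S) = 3 - D - S)
p(-2, -5)*((L + 4)**2 + (-2 - 2*(-3))) = (3 - 1*(-2) - 1*(-5))*((1/4 + 4)**2 + (-2 - 2*(-3))) = (3 + 2 + 5)*((17/4)**2 + (-2 + 6)) = 10*(289/16 + 4) = 10*(353/16) = 1765/8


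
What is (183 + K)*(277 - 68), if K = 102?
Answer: 59565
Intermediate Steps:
(183 + K)*(277 - 68) = (183 + 102)*(277 - 68) = 285*209 = 59565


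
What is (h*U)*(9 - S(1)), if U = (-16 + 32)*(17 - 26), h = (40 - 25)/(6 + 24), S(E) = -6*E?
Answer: -1080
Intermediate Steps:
h = 1/2 (h = 15/30 = 15*(1/30) = 1/2 ≈ 0.50000)
U = -144 (U = 16*(-9) = -144)
(h*U)*(9 - S(1)) = ((1/2)*(-144))*(9 - (-6)) = -72*(9 - 1*(-6)) = -72*(9 + 6) = -72*15 = -1080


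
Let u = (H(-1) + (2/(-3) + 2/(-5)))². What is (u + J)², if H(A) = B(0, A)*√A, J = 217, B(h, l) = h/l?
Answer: 2408944561/50625 ≈ 47584.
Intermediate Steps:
H(A) = 0 (H(A) = (0/A)*√A = 0*√A = 0)
u = 256/225 (u = (0 + (2/(-3) + 2/(-5)))² = (0 + (2*(-⅓) + 2*(-⅕)))² = (0 + (-⅔ - ⅖))² = (0 - 16/15)² = (-16/15)² = 256/225 ≈ 1.1378)
(u + J)² = (256/225 + 217)² = (49081/225)² = 2408944561/50625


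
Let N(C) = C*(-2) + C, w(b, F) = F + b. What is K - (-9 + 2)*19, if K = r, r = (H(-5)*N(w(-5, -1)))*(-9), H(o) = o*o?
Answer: -1217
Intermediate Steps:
N(C) = -C (N(C) = -2*C + C = -C)
H(o) = o²
r = -1350 (r = ((-5)²*(-(-1 - 5)))*(-9) = (25*(-1*(-6)))*(-9) = (25*6)*(-9) = 150*(-9) = -1350)
K = -1350
K - (-9 + 2)*19 = -1350 - (-9 + 2)*19 = -1350 - (-7)*19 = -1350 - 1*(-133) = -1350 + 133 = -1217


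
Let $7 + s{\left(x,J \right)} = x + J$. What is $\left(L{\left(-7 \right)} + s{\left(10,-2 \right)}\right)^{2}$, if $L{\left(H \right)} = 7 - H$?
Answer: $225$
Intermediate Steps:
$s{\left(x,J \right)} = -7 + J + x$ ($s{\left(x,J \right)} = -7 + \left(x + J\right) = -7 + \left(J + x\right) = -7 + J + x$)
$\left(L{\left(-7 \right)} + s{\left(10,-2 \right)}\right)^{2} = \left(\left(7 - -7\right) - -1\right)^{2} = \left(\left(7 + 7\right) + 1\right)^{2} = \left(14 + 1\right)^{2} = 15^{2} = 225$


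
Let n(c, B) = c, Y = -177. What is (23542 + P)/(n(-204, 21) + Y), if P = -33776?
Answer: 10234/381 ≈ 26.861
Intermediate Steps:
(23542 + P)/(n(-204, 21) + Y) = (23542 - 33776)/(-204 - 177) = -10234/(-381) = -10234*(-1/381) = 10234/381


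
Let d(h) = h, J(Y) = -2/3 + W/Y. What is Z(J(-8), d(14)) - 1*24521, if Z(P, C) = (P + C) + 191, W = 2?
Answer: -291803/12 ≈ -24317.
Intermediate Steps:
J(Y) = -⅔ + 2/Y (J(Y) = -2/3 + 2/Y = -2*⅓ + 2/Y = -⅔ + 2/Y)
Z(P, C) = 191 + C + P (Z(P, C) = (C + P) + 191 = 191 + C + P)
Z(J(-8), d(14)) - 1*24521 = (191 + 14 + (-⅔ + 2/(-8))) - 1*24521 = (191 + 14 + (-⅔ + 2*(-⅛))) - 24521 = (191 + 14 + (-⅔ - ¼)) - 24521 = (191 + 14 - 11/12) - 24521 = 2449/12 - 24521 = -291803/12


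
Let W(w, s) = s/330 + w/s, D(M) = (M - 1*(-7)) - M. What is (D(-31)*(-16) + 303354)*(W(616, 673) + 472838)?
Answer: 15922213618756609/111045 ≈ 1.4339e+11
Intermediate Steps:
D(M) = 7 (D(M) = (M + 7) - M = (7 + M) - M = 7)
W(w, s) = s/330 + w/s (W(w, s) = s*(1/330) + w/s = s/330 + w/s)
(D(-31)*(-16) + 303354)*(W(616, 673) + 472838) = (7*(-16) + 303354)*(((1/330)*673 + 616/673) + 472838) = (-112 + 303354)*((673/330 + 616*(1/673)) + 472838) = 303242*((673/330 + 616/673) + 472838) = 303242*(656209/222090 + 472838) = 303242*(105013247629/222090) = 15922213618756609/111045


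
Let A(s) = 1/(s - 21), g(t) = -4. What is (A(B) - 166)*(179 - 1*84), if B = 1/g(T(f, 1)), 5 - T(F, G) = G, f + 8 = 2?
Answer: -268166/17 ≈ -15774.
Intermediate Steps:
f = -6 (f = -8 + 2 = -6)
T(F, G) = 5 - G
B = -1/4 (B = 1/(-4) = -1/4 ≈ -0.25000)
A(s) = 1/(-21 + s)
(A(B) - 166)*(179 - 1*84) = (1/(-21 - 1/4) - 166)*(179 - 1*84) = (1/(-85/4) - 166)*(179 - 84) = (-4/85 - 166)*95 = -14114/85*95 = -268166/17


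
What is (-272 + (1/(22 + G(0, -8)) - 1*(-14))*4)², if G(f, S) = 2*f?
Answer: 5635876/121 ≈ 46578.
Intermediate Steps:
(-272 + (1/(22 + G(0, -8)) - 1*(-14))*4)² = (-272 + (1/(22 + 2*0) - 1*(-14))*4)² = (-272 + (1/(22 + 0) + 14)*4)² = (-272 + (1/22 + 14)*4)² = (-272 + (309/22)*4)² = (-272 + 618/11)² = (-2374/11)² = 5635876/121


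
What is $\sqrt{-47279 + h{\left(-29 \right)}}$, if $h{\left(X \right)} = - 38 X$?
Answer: $i \sqrt{46177} \approx 214.89 i$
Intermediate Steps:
$\sqrt{-47279 + h{\left(-29 \right)}} = \sqrt{-47279 - -1102} = \sqrt{-47279 + 1102} = \sqrt{-46177} = i \sqrt{46177}$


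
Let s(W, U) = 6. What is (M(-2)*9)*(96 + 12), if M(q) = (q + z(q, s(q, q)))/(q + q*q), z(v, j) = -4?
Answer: -2916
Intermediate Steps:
M(q) = (-4 + q)/(q + q²) (M(q) = (q - 4)/(q + q*q) = (-4 + q)/(q + q²))
(M(-2)*9)*(96 + 12) = (((-4 - 2)/((-2)*(1 - 2)))*9)*(96 + 12) = (-½*(-6)/(-1)*9)*108 = (-½*(-1)*(-6)*9)*108 = -3*9*108 = -27*108 = -2916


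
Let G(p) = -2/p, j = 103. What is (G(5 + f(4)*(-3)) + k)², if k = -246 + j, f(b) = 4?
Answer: 998001/49 ≈ 20367.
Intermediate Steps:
k = -143 (k = -246 + 103 = -143)
(G(5 + f(4)*(-3)) + k)² = (-2/(5 + 4*(-3)) - 143)² = (-2/(5 - 12) - 143)² = (-2/(-7) - 143)² = (-2*(-⅐) - 143)² = (2/7 - 143)² = (-999/7)² = 998001/49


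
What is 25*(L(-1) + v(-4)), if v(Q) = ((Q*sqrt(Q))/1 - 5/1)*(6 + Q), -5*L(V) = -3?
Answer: -235 - 400*I ≈ -235.0 - 400.0*I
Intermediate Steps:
L(V) = 3/5 (L(V) = -1/5*(-3) = 3/5)
v(Q) = (-5 + Q**(3/2))*(6 + Q) (v(Q) = (Q**(3/2)*1 - 5*1)*(6 + Q) = (Q**(3/2) - 5)*(6 + Q) = (-5 + Q**(3/2))*(6 + Q))
25*(L(-1) + v(-4)) = 25*(3/5 + (-30 + (-4)**(5/2) - 5*(-4) + 6*(-4)**(3/2))) = 25*(3/5 + (-30 + 32*I + 20 + 6*(-8*I))) = 25*(3/5 + (-30 + 32*I + 20 - 48*I)) = 25*(3/5 + (-10 - 16*I)) = 25*(-47/5 - 16*I) = -235 - 400*I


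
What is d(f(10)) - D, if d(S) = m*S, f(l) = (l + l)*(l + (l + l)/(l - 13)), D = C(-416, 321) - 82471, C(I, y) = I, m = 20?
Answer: 252661/3 ≈ 84220.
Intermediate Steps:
D = -82887 (D = -416 - 82471 = -82887)
f(l) = 2*l*(l + 2*l/(-13 + l)) (f(l) = (2*l)*(l + (2*l)/(-13 + l)) = (2*l)*(l + 2*l/(-13 + l)) = 2*l*(l + 2*l/(-13 + l)))
d(S) = 20*S
d(f(10)) - D = 20*(2*10²*(-11 + 10)/(-13 + 10)) - 1*(-82887) = 20*(2*100*(-1)/(-3)) + 82887 = 20*(2*100*(-⅓)*(-1)) + 82887 = 20*(200/3) + 82887 = 4000/3 + 82887 = 252661/3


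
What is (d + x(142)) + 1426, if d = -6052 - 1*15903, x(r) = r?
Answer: -20387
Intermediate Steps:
d = -21955 (d = -6052 - 15903 = -21955)
(d + x(142)) + 1426 = (-21955 + 142) + 1426 = -21813 + 1426 = -20387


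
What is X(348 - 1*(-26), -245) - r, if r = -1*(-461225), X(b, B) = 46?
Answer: -461179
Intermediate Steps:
r = 461225
X(348 - 1*(-26), -245) - r = 46 - 1*461225 = 46 - 461225 = -461179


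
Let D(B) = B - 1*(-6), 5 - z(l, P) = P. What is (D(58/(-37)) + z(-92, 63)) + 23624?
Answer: 872106/37 ≈ 23570.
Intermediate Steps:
z(l, P) = 5 - P
D(B) = 6 + B (D(B) = B + 6 = 6 + B)
(D(58/(-37)) + z(-92, 63)) + 23624 = ((6 + 58/(-37)) + (5 - 1*63)) + 23624 = ((6 + 58*(-1/37)) + (5 - 63)) + 23624 = ((6 - 58/37) - 58) + 23624 = (164/37 - 58) + 23624 = -1982/37 + 23624 = 872106/37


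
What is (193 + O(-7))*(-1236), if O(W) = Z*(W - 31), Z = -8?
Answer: -614292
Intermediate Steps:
O(W) = 248 - 8*W (O(W) = -8*(W - 31) = -8*(-31 + W) = 248 - 8*W)
(193 + O(-7))*(-1236) = (193 + (248 - 8*(-7)))*(-1236) = (193 + (248 + 56))*(-1236) = (193 + 304)*(-1236) = 497*(-1236) = -614292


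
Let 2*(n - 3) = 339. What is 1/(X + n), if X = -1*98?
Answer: 2/149 ≈ 0.013423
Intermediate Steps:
n = 345/2 (n = 3 + (½)*339 = 3 + 339/2 = 345/2 ≈ 172.50)
X = -98
1/(X + n) = 1/(-98 + 345/2) = 1/(149/2) = 2/149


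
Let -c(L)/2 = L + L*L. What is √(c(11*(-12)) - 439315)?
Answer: I*√473899 ≈ 688.4*I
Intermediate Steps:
c(L) = -2*L - 2*L² (c(L) = -2*(L + L*L) = -2*(L + L²) = -2*L - 2*L²)
√(c(11*(-12)) - 439315) = √(-2*11*(-12)*(1 + 11*(-12)) - 439315) = √(-2*(-132)*(1 - 132) - 439315) = √(-2*(-132)*(-131) - 439315) = √(-34584 - 439315) = √(-473899) = I*√473899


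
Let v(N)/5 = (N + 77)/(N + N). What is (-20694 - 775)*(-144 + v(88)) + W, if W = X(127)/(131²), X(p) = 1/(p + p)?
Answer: 104296130696255/34871152 ≈ 2.9909e+6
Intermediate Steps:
v(N) = 5*(77 + N)/(2*N) (v(N) = 5*((N + 77)/(N + N)) = 5*((77 + N)/((2*N))) = 5*((77 + N)*(1/(2*N))) = 5*((77 + N)/(2*N)) = 5*(77 + N)/(2*N))
X(p) = 1/(2*p)
W = 1/4358894 (W = ((½)/127)/(131²) = ((½)*(1/127))/17161 = (1/254)*(1/17161) = 1/4358894 ≈ 2.2942e-7)
(-20694 - 775)*(-144 + v(88)) + W = (-20694 - 775)*(-144 + (5/2)*(77 + 88)/88) + 1/4358894 = -21469*(-144 + (5/2)*(1/88)*165) + 1/4358894 = -21469*(-144 + 75/16) + 1/4358894 = -21469*(-2229/16) + 1/4358894 = 47854401/16 + 1/4358894 = 104296130696255/34871152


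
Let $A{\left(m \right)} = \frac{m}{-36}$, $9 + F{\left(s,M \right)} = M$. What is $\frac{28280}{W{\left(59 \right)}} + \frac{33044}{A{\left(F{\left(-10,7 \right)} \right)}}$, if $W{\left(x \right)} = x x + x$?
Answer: $\frac{105279598}{177} \approx 5.948 \cdot 10^{5}$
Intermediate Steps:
$F{\left(s,M \right)} = -9 + M$
$W{\left(x \right)} = x + x^{2}$ ($W{\left(x \right)} = x^{2} + x = x + x^{2}$)
$A{\left(m \right)} = - \frac{m}{36}$ ($A{\left(m \right)} = m \left(- \frac{1}{36}\right) = - \frac{m}{36}$)
$\frac{28280}{W{\left(59 \right)}} + \frac{33044}{A{\left(F{\left(-10,7 \right)} \right)}} = \frac{28280}{59 \left(1 + 59\right)} + \frac{33044}{\left(- \frac{1}{36}\right) \left(-9 + 7\right)} = \frac{28280}{59 \cdot 60} + \frac{33044}{\left(- \frac{1}{36}\right) \left(-2\right)} = \frac{28280}{3540} + 33044 \frac{1}{\frac{1}{18}} = 28280 \cdot \frac{1}{3540} + 33044 \cdot 18 = \frac{1414}{177} + 594792 = \frac{105279598}{177}$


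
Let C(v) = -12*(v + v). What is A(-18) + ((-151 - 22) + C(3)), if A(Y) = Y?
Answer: -263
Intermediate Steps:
C(v) = -24*v
A(-18) + ((-151 - 22) + C(3)) = -18 + ((-151 - 22) - 24*3) = -18 + (-173 - 72) = -18 - 245 = -263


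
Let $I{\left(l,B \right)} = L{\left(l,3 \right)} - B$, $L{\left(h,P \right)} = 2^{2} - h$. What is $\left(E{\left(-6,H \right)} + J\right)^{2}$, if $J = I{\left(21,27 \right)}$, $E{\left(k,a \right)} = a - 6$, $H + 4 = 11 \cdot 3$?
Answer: $441$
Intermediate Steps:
$H = 29$ ($H = -4 + 11 \cdot 3 = -4 + 33 = 29$)
$L{\left(h,P \right)} = 4 - h$
$E{\left(k,a \right)} = -6 + a$
$I{\left(l,B \right)} = 4 - B - l$ ($I{\left(l,B \right)} = \left(4 - l\right) - B = 4 - B - l$)
$J = -44$ ($J = 4 - 27 - 21 = -44$)
$\left(E{\left(-6,H \right)} + J\right)^{2} = \left(\left(-6 + 29\right) - 44\right)^{2} = \left(23 - 44\right)^{2} = \left(-21\right)^{2} = 441$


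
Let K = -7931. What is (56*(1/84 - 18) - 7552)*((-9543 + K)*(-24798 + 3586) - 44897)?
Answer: -9516615789698/3 ≈ -3.1722e+12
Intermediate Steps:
(56*(1/84 - 18) - 7552)*((-9543 + K)*(-24798 + 3586) - 44897) = (56*(1/84 - 18) - 7552)*((-9543 - 7931)*(-24798 + 3586) - 44897) = (56*(1/84 - 18) - 7552)*(-17474*(-21212) - 44897) = (56*(-1511/84) - 7552)*(370658488 - 44897) = (-3022/3 - 7552)*370613591 = -25678/3*370613591 = -9516615789698/3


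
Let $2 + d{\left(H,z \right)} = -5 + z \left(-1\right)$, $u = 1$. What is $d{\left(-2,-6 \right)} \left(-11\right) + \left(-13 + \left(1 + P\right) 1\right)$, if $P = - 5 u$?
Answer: $-6$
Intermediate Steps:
$P = -5$ ($P = \left(-5\right) 1 = -5$)
$d{\left(H,z \right)} = -7 - z$ ($d{\left(H,z \right)} = -2 + \left(-5 + z \left(-1\right)\right) = -2 - \left(5 + z\right) = -7 - z$)
$d{\left(-2,-6 \right)} \left(-11\right) + \left(-13 + \left(1 + P\right) 1\right) = \left(-7 - -6\right) \left(-11\right) - \left(13 - \left(1 - 5\right) 1\right) = \left(-7 + 6\right) \left(-11\right) - 17 = \left(-1\right) \left(-11\right) - 17 = 11 - 17 = -6$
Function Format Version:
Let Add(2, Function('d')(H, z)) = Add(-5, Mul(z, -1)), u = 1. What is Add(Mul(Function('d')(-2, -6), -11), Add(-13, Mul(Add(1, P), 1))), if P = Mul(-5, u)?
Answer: -6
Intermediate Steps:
P = -5 (P = Mul(-5, 1) = -5)
Function('d')(H, z) = Add(-7, Mul(-1, z)) (Function('d')(H, z) = Add(-2, Add(-5, Mul(z, -1))) = Add(-2, Add(-5, Mul(-1, z))) = Add(-7, Mul(-1, z)))
Add(Mul(Function('d')(-2, -6), -11), Add(-13, Mul(Add(1, P), 1))) = Add(Mul(Add(-7, Mul(-1, -6)), -11), Add(-13, Mul(Add(1, -5), 1))) = Add(Mul(Add(-7, 6), -11), Add(-13, Mul(-4, 1))) = Add(Mul(-1, -11), Add(-13, -4)) = Add(11, -17) = -6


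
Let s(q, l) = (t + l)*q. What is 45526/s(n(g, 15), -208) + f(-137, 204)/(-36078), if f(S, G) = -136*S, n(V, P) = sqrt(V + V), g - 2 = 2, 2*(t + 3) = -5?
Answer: -9316/18039 - 22763*sqrt(2)/427 ≈ -75.907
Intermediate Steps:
t = -11/2 (t = -3 + (1/2)*(-5) = -3 - 5/2 = -11/2 ≈ -5.5000)
g = 4 (g = 2 + 2 = 4)
n(V, P) = sqrt(2)*sqrt(V) (n(V, P) = sqrt(2*V) = sqrt(2)*sqrt(V))
s(q, l) = q*(-11/2 + l) (s(q, l) = (-11/2 + l)*q = q*(-11/2 + l))
45526/s(n(g, 15), -208) + f(-137, 204)/(-36078) = 45526/(((sqrt(2)*sqrt(4))*(-11 + 2*(-208))/2)) - 136*(-137)/(-36078) = 45526/(((sqrt(2)*2)*(-11 - 416)/2)) + 18632*(-1/36078) = 45526/(((1/2)*(2*sqrt(2))*(-427))) - 9316/18039 = 45526/((-427*sqrt(2))) - 9316/18039 = 45526*(-sqrt(2)/854) - 9316/18039 = -22763*sqrt(2)/427 - 9316/18039 = -9316/18039 - 22763*sqrt(2)/427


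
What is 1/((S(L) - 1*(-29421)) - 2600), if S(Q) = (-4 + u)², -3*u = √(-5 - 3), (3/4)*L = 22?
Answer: 2173725/58334330233 - 432*I*√2/58334330233 ≈ 3.7263e-5 - 1.0473e-8*I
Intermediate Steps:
L = 88/3 (L = (4/3)*22 = 88/3 ≈ 29.333)
u = -2*I*√2/3 (u = -√(-5 - 3)/3 = -2*I*√2/3 ≈ -0.94281*I)
S(Q) = (-4 - 2*I*√2/3)²
1/((S(L) - 1*(-29421)) - 2600) = 1/(((136/9 + 16*I*√2/3) - 1*(-29421)) - 2600) = 1/(((136/9 + 16*I*√2/3) + 29421) - 2600) = 1/((264925/9 + 16*I*√2/3) - 2600) = 1/(241525/9 + 16*I*√2/3)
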